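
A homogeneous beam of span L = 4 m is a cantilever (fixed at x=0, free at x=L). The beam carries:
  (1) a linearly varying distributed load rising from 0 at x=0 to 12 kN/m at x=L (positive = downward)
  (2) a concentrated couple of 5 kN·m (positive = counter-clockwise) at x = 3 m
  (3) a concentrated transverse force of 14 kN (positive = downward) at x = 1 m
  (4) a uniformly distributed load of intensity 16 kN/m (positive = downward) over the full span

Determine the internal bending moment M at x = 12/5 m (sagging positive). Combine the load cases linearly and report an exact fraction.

Load 1 — triangular load w₀=12 kN/m (0→w₀ over full span):
  M_1 = w₀Lx/2 - w₀L²/3 - w₀x³/(6L) = 12·4·(12/5)/2 - 12·4²/3 - 12·(12/5)³/(6·4) = -1664/125 kN·m
Load 2 — applied couple M₀=5 kN·m at a=3 m (b=L-a=1):
  M_2 = M₀  [x≤a] = 5 = 5 kN·m
Load 3 — point force P=14 kN at a=1 m (b=L-a=3):
  M_3 = 0  [x>a] = 0 kN·m
Load 4 — uniform load w=16 kN/m over full span:
  M_4 = -w(L-x)²/2 = -16·(4-(12/5))²/2 = -512/25 kN·m
Superposition: M = Σ M_i = -3599/125 kN·m ≈ -28.792000 kN·m

M(12/5) = -3599/125 kN·m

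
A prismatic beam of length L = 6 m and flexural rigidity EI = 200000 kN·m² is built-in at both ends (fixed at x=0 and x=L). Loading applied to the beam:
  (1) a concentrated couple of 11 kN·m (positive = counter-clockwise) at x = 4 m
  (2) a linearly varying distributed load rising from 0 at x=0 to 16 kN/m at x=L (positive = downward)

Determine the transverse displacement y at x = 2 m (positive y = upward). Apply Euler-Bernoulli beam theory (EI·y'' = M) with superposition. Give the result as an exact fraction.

Load 1 — applied couple M₀=11 kN·m at a=4 m (b=L-a=2):
  y_1 = (R_Ax³/6 - M_Ax²/2)/EI  [x≤a] with R_A=22/9, M_A=11/3 = ((22/9)·2³/6 - (11/3)·2²/2)/200000 = -11/540000 m
Load 2 — triangular load w₀=16 kN/m (0→w₀ over full span):
  y_2 = -w₀x²(L-x)²(x+2L)/(120LEI) = -16·2²·(6-2)²·(2+2·6)/(120·6·200000) = -14/140625 m
Superposition: y = Σ y_i = -1619/13500000 m ≈ -0.000120 m

y(2) = -1619/13500000 m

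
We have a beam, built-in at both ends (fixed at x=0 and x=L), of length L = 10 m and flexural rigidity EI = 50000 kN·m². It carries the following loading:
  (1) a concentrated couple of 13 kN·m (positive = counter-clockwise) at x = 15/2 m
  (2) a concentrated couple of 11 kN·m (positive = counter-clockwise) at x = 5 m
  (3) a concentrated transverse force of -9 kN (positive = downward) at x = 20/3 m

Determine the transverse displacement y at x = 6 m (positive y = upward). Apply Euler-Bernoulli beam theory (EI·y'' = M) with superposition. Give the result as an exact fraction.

y(6) = 797/2000000 m

Load 1 — applied couple M₀=13 kN·m at a=15/2 m (b=L-a=5/2):
  y_1 = (R_Ax³/6 - M_Ax²/2)/EI  [x≤a] with R_A=117/80, M_A=65/16 = ((117/80)·6³/6 - (65/16)·6²/2)/50000 = -819/2000000 m
Load 2 — applied couple M₀=11 kN·m at a=5 m (b=L-a=5):
  y_2 = (R_Ax³/6 - M_Ax²/2 - M₀(x-a)²/2)/EI  [x>a] with R_A=33/20, M_A=11/4 = ((33/20)·6³/6 - (11/4)·6²/2 - 11·(6-5)²/2)/50000 = 11/125000 m
Load 3 — point force P=-9 kN at a=20/3 m (b=L-a=10/3):
  y_3 = -Pb²x²(3aL-(3a+b)x)/(6L³EI)  [x≤a] = -(-9)·(10/3)²·6²·(3·(20/3)·10-(3·(20/3)+(10/3))·6)/(6·10³·50000) = 9/12500 m
Superposition: y = Σ y_i = 797/2000000 m ≈ 0.000398 m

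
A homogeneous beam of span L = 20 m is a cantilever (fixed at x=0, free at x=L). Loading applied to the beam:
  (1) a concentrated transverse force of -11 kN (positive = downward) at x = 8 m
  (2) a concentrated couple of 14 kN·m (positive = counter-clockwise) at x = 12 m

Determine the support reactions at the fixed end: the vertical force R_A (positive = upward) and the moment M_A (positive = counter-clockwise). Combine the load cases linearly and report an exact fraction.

R_A = -11 kN, M_A = -102 kN·m

Load 1 — point force P=-11 kN at a=8 m (b=L-a=12):
  R_A = P = (-11) = -11 kN
  M_A = Pa = (-11)·8 = -88 kN·m
Load 2 — applied couple M₀=14 kN·m at a=12 m (b=L-a=8):
  R_A = 0 kN
  M_A = -M₀ = -14 kN·m
Superposition: R_A = -11 kN, M_A = -102 kN·m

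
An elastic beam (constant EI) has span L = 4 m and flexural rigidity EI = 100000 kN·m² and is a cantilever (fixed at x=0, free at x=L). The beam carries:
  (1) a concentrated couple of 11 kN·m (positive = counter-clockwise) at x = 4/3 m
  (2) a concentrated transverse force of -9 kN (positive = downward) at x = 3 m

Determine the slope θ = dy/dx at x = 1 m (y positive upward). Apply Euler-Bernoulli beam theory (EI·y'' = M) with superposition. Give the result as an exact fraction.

Load 1 — applied couple M₀=11 kN·m at a=4/3 m (b=L-a=8/3):
  θ_1 = M₀x/EI  [x≤a] = 11·1/100000 = 11/100000 rad
Load 2 — point force P=-9 kN at a=3 m (b=L-a=1):
  θ_2 = -Px(2a-x)/(2EI)  [x≤a] = -(-9)·1·(2·3-1)/(2·100000) = 9/40000 rad
Superposition: θ = Σ θ_i = 67/200000 rad ≈ 0.000335 rad

θ(1) = 67/200000 rad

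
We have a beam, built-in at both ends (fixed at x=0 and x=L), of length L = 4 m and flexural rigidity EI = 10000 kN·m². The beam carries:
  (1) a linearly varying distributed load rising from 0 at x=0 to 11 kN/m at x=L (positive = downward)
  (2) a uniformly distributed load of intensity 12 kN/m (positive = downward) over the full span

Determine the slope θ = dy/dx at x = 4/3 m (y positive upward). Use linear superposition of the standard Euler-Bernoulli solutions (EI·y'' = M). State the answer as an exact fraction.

θ(4/3) = -536/759375 rad

Load 1 — triangular load w₀=11 kN/m (0→w₀ over full span):
  θ_1 = -w₀(2x(L-x)(L-2x)(x+2L)+x²(L-x)²)/(120LEI) = -11·(2·(4/3)·(4-(4/3))·(4-2·(4/3))·((4/3)+2·4)+(4/3)²·(4-(4/3))²)/(120·4·10000) = -176/759375 rad
Load 2 — uniform load w=12 kN/m over full span:
  θ_2 = -wx(L-x)(L-2x)/(12EI) = -12·(4/3)·(4-(4/3))·(4-2·(4/3))/(12·10000) = -8/16875 rad
Superposition: θ = Σ θ_i = -536/759375 rad ≈ -0.000706 rad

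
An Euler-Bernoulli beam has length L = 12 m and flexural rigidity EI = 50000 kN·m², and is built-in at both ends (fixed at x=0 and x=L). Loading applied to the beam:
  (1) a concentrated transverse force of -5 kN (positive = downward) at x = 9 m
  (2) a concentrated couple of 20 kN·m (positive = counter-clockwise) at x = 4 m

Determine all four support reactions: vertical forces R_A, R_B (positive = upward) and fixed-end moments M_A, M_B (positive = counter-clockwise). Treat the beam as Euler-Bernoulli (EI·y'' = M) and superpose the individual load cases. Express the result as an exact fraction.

Load 1 — point force P=-5 kN at a=9 m (b=L-a=3):
  R_A = Pb²(3a+b)/L³ = (-5)·3²·(3·9+3)/12³ = -25/32 kN
  M_A = Pab²/L² = (-5)·9·3²/12² = -45/16 kN·m
  R_B = Pa²(a+3b)/L³ = (-5)·9²·(9+3·3)/12³ = -135/32 kN
  M_B = -Pa²b/L² = -(-5)·9²·3/12² = 135/16 kN·m
Load 2 — applied couple M₀=20 kN·m at a=4 m (b=L-a=8):
  R_A = 6M₀ab/L³ = 6·20·4·8/12³ = 20/9 kN
  M_A = M₀b(2a-b)/L² = 20·8·(2·4-8)/12² = 0 kN·m
  R_B = -6M₀ab/L³ = -6·20·4·8/12³ = -20/9 kN
  M_B = M₀a(2b-a)/L² = 20·4·(2·8-4)/12² = 20/3 kN·m
Superposition: R_A = 415/288 kN, M_A = -45/16 kN·m, R_B = -1855/288 kN, M_B = 725/48 kN·m

R_A = 415/288 kN, M_A = -45/16 kN·m, R_B = -1855/288 kN, M_B = 725/48 kN·m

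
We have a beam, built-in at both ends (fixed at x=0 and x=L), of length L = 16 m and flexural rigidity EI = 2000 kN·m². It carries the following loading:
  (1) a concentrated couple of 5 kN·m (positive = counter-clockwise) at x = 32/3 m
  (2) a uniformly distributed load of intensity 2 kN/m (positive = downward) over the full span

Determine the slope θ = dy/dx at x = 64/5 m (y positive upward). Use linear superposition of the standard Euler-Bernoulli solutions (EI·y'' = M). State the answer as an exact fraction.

Load 1 — applied couple M₀=5 kN·m at a=32/3 m (b=L-a=16/3):
  θ_1 = (R_Ax²/2 - M_Ax - M₀(x-a))/EI  [x>a] with R_A=5/12, M_A=5/3 = ((5/12)·(64/5)²/2 - (5/3)·(64/5) - 5·((64/5)-(32/3)))/2000 = 2/1875 rad
Load 2 — uniform load w=2 kN/m over full span:
  θ_2 = -wx(L-x)(L-2x)/(12EI) = -2·(64/5)·(16-(64/5))·(16-2·(64/5))/(12·2000) = 512/15625 rad
Superposition: θ = Σ θ_i = 1586/46875 rad ≈ 0.033835 rad

θ(64/5) = 1586/46875 rad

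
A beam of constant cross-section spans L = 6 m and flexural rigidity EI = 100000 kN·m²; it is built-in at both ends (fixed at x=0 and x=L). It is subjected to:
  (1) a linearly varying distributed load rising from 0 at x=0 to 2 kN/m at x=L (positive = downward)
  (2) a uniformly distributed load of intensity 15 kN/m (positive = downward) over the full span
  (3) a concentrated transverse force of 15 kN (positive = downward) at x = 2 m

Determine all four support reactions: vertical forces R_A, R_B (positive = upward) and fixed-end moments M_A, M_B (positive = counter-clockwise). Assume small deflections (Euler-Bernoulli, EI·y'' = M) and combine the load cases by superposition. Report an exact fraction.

Load 1 — triangular load w₀=2 kN/m (0→w₀ over full span):
  R_A = 3w₀L/20 = 3·2·6/20 = 9/5 kN
  M_A = w₀L²/30 = 2·6²/30 = 12/5 kN·m
  R_B = 7w₀L/20 = 7·2·6/20 = 21/5 kN
  M_B = -w₀L²/20 = -2·6²/20 = -18/5 kN·m
Load 2 — uniform load w=15 kN/m over full span:
  R_A = wL/2 = 15·6/2 = 45 kN
  M_A = wL²/12 = 15·6²/12 = 45 kN·m
  R_B = wL/2 = 15·6/2 = 45 kN
  M_B = -wL²/12 = -15·6²/12 = -45 kN·m
Load 3 — point force P=15 kN at a=2 m (b=L-a=4):
  R_A = Pb²(3a+b)/L³ = 15·4²·(3·2+4)/6³ = 100/9 kN
  M_A = Pab²/L² = 15·2·4²/6² = 40/3 kN·m
  R_B = Pa²(a+3b)/L³ = 15·2²·(2+3·4)/6³ = 35/9 kN
  M_B = -Pa²b/L² = -15·2²·4/6² = -20/3 kN·m
Superposition: R_A = 2606/45 kN, M_A = 911/15 kN·m, R_B = 2389/45 kN, M_B = -829/15 kN·m

R_A = 2606/45 kN, M_A = 911/15 kN·m, R_B = 2389/45 kN, M_B = -829/15 kN·m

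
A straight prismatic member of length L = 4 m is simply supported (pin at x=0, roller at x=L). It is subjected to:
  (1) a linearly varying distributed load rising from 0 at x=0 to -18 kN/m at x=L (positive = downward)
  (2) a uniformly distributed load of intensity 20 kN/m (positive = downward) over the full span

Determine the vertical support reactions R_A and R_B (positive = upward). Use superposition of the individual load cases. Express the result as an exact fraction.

Load 1 — triangular load w₀=-18 kN/m (0→w₀ over full span):
  R_A = w₀L/6 = (-18)·4/6 = -12 kN
  R_B = w₀L/3 = (-18)·4/3 = -24 kN
Load 2 — uniform load w=20 kN/m over full span:
  R_A = wL/2 = 20·4/2 = 40 kN
  R_B = wL/2 = 20·4/2 = 40 kN
Superposition: R_A = 28 kN, R_B = 16 kN

R_A = 28 kN, R_B = 16 kN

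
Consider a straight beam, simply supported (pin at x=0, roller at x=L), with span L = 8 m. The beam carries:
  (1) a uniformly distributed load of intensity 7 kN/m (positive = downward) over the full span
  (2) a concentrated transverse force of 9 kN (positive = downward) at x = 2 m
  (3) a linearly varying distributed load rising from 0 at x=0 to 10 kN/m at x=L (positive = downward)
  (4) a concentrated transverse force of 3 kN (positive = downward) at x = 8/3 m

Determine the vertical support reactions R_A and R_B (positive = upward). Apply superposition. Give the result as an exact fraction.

R_A = 601/12 kN, R_B = 695/12 kN

Load 1 — uniform load w=7 kN/m over full span:
  R_A = wL/2 = 7·8/2 = 28 kN
  R_B = wL/2 = 7·8/2 = 28 kN
Load 2 — point force P=9 kN at a=2 m (b=L-a=6):
  R_A = Pb/L = 9·6/8 = 27/4 kN
  R_B = Pa/L = 9·2/8 = 9/4 kN
Load 3 — triangular load w₀=10 kN/m (0→w₀ over full span):
  R_A = w₀L/6 = 10·8/6 = 40/3 kN
  R_B = w₀L/3 = 10·8/3 = 80/3 kN
Load 4 — point force P=3 kN at a=8/3 m (b=L-a=16/3):
  R_A = Pb/L = 3·(16/3)/8 = 2 kN
  R_B = Pa/L = 3·(8/3)/8 = 1 kN
Superposition: R_A = 601/12 kN, R_B = 695/12 kN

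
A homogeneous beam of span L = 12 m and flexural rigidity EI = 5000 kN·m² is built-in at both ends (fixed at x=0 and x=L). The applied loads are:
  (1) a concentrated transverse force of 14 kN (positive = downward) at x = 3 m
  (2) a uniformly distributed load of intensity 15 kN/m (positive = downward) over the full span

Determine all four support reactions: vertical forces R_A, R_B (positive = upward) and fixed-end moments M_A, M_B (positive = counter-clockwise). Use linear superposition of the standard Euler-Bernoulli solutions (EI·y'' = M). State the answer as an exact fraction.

R_A = 1629/16 kN, M_A = 1629/8 kN·m, R_B = 1475/16 kN, M_B = -1503/8 kN·m

Load 1 — point force P=14 kN at a=3 m (b=L-a=9):
  R_A = Pb²(3a+b)/L³ = 14·9²·(3·3+9)/12³ = 189/16 kN
  M_A = Pab²/L² = 14·3·9²/12² = 189/8 kN·m
  R_B = Pa²(a+3b)/L³ = 14·3²·(3+3·9)/12³ = 35/16 kN
  M_B = -Pa²b/L² = -14·3²·9/12² = -63/8 kN·m
Load 2 — uniform load w=15 kN/m over full span:
  R_A = wL/2 = 15·12/2 = 90 kN
  M_A = wL²/12 = 15·12²/12 = 180 kN·m
  R_B = wL/2 = 15·12/2 = 90 kN
  M_B = -wL²/12 = -15·12²/12 = -180 kN·m
Superposition: R_A = 1629/16 kN, M_A = 1629/8 kN·m, R_B = 1475/16 kN, M_B = -1503/8 kN·m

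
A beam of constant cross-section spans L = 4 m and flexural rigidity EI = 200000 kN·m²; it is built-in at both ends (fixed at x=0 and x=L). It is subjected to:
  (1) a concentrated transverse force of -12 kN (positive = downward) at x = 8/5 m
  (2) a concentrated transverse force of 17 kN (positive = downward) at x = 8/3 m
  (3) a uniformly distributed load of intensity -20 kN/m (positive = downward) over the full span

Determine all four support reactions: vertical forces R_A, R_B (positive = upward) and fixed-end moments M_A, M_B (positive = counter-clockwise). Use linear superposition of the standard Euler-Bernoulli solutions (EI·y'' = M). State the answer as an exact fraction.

R_A = -146369/3375 kN, M_A = -96328/3375 kN·m, R_B = -106756/3375 kN, M_B = 71552/3375 kN·m

Load 1 — point force P=-12 kN at a=8/5 m (b=L-a=12/5):
  R_A = Pb²(3a+b)/L³ = (-12)·(12/5)²·(3·(8/5)+(12/5))/4³ = -972/125 kN
  M_A = Pab²/L² = (-12)·(8/5)·(12/5)²/4² = -864/125 kN·m
  R_B = Pa²(a+3b)/L³ = (-12)·(8/5)²·((8/5)+3·(12/5))/4³ = -528/125 kN
  M_B = -Pa²b/L² = -(-12)·(8/5)²·(12/5)/4² = 576/125 kN·m
Load 2 — point force P=17 kN at a=8/3 m (b=L-a=4/3):
  R_A = Pb²(3a+b)/L³ = 17·(4/3)²·(3·(8/3)+(4/3))/4³ = 119/27 kN
  M_A = Pab²/L² = 17·(8/3)·(4/3)²/4² = 136/27 kN·m
  R_B = Pa²(a+3b)/L³ = 17·(8/3)²·((8/3)+3·(4/3))/4³ = 340/27 kN
  M_B = -Pa²b/L² = -17·(8/3)²·(4/3)/4² = -272/27 kN·m
Load 3 — uniform load w=-20 kN/m over full span:
  R_A = wL/2 = (-20)·4/2 = -40 kN
  M_A = wL²/12 = (-20)·4²/12 = -80/3 kN·m
  R_B = wL/2 = (-20)·4/2 = -40 kN
  M_B = -wL²/12 = -(-20)·4²/12 = 80/3 kN·m
Superposition: R_A = -146369/3375 kN, M_A = -96328/3375 kN·m, R_B = -106756/3375 kN, M_B = 71552/3375 kN·m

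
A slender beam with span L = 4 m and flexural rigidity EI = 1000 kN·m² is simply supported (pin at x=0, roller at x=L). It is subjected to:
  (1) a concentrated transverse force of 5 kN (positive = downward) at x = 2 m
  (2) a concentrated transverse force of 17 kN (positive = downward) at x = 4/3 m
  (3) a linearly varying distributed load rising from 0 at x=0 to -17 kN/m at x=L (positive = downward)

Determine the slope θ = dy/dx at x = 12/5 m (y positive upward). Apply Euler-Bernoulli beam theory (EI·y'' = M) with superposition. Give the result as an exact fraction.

θ(12/5) = 119957/50625000 rad

Load 1 — point force P=5 kN at a=2 m (b=L-a=2):
  θ_1 = -Pa(2L²-6Lx+3x²+a²)/(6LEI)  [x>a] = -5·2·(2·4²-6·4·(12/5)+3·(12/5)²+2²)/(6·4·1000) = 9/5000 rad
Load 2 — point force P=17 kN at a=4/3 m (b=L-a=8/3):
  θ_2 = -Pa(2L²-6Lx+3x²+a²)/(6LEI)  [x>a] = -17·(4/3)·(2·4²-6·4·(12/5)+3·(12/5)²+(4/3)²)/(6·4·1000) = 1564/253125 rad
Load 3 — triangular load w₀=-17 kN/m (0→w₀ over full span):
  θ_3 = -w₀(7L⁴-30L²x²+15x⁴)/(360LEI) = -(-17)·(7·4⁴-30·4²·(12/5)²+15·(12/5)⁴)/(360·4·1000) = -3944/703125 rad
Superposition: θ = Σ θ_i = 119957/50625000 rad ≈ 0.002370 rad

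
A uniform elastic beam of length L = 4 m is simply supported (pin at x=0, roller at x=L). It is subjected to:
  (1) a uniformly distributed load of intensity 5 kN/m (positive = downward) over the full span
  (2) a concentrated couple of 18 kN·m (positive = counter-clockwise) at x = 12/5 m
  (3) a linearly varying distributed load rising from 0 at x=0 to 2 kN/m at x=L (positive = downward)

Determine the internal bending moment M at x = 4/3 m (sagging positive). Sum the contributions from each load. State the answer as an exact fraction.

M(4/3) = 1334/81 kN·m

Load 1 — uniform load w=5 kN/m over full span:
  M_1 = wx(L-x)/2 = 5·(4/3)·(4-(4/3))/2 = 80/9 kN·m
Load 2 — applied couple M₀=18 kN·m at a=12/5 m (b=L-a=8/5):
  M_2 = M₀x/L  [x≤a] = 18·(4/3)/4 = 6 kN·m
Load 3 — triangular load w₀=2 kN/m (0→w₀ over full span):
  M_3 = w₀Lx/6 - w₀x³/(6L) = 2·4·(4/3)/6 - 2·(4/3)³/(6·4) = 128/81 kN·m
Superposition: M = Σ M_i = 1334/81 kN·m ≈ 16.469136 kN·m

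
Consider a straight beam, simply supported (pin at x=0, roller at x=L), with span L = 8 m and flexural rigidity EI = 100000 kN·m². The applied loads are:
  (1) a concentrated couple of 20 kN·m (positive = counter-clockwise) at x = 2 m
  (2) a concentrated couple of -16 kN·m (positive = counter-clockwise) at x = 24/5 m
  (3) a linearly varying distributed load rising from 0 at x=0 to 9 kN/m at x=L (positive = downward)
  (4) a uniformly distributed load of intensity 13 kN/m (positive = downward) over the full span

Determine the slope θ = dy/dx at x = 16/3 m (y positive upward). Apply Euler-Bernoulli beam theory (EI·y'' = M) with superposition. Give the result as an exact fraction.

θ(16/3) = 314029/202500000 rad

Load 1 — applied couple M₀=20 kN·m at a=2 m (b=L-a=6):
  θ_1 = (M₀x²/(2L)-M₀(x-a)+C₁)/EI  [x>a] with C₁=M₀(3b²-L²)/(6L)=55/3 = (20·(16/3)²/(2·8)-20·((16/3)-2)+(55/3))/100000 = -23/180000 rad
Load 2 — applied couple M₀=-16 kN·m at a=24/5 m (b=L-a=16/5):
  θ_2 = (M₀x²/(2L)-M₀(x-a)+C₁)/EI  [x>a] with C₁=M₀(3b²-L²)/(6L)=832/75 = ((-16)·(16/3)²/(2·8)-(-16)·((16/3)-(24/5))+(832/75))/100000 = -62/703125 rad
Load 3 — triangular load w₀=9 kN/m (0→w₀ over full span):
  θ_3 = -w₀(7L⁴-30L²x²+15x⁴)/(360LEI) = -9·(7·8⁴-30·8²·(16/3)²+15·(16/3)⁴)/(360·8·100000) = 182/421875 rad
Load 4 — uniform load w=13 kN/m over full span:
  θ_4 = -w(L³-6Lx²+4x³)/(24EI) = -13·(8³-6·8·(16/3)²+4·(16/3)³)/(24·100000) = 338/253125 rad
Superposition: θ = Σ θ_i = 314029/202500000 rad ≈ 0.001551 rad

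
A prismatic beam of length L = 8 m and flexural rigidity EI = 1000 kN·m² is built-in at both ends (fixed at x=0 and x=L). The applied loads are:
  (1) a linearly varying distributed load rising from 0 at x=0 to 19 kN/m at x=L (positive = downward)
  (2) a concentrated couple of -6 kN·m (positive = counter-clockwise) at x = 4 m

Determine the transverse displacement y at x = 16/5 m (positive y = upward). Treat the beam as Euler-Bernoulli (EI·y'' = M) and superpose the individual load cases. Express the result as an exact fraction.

Load 1 — triangular load w₀=19 kN/m (0→w₀ over full span):
  y_1 = -w₀x²(L-x)²(x+2L)/(120LEI) = -19·(16/5)²·(8-(16/5))²·((16/5)+2·8)/(120·8·1000) = -175104/1953125 m
Load 2 — applied couple M₀=-6 kN·m at a=4 m (b=L-a=4):
  y_2 = (R_Ax³/6 - M_Ax²/2)/EI  [x≤a] with R_A=-9/8, M_A=-3/2 = ((-9/8)·(16/5)³/6 - (-3/2)·(16/5)²/2)/1000 = 24/15625 m
Superposition: y = Σ y_i = -172104/1953125 m ≈ -0.088117 m

y(16/5) = -172104/1953125 m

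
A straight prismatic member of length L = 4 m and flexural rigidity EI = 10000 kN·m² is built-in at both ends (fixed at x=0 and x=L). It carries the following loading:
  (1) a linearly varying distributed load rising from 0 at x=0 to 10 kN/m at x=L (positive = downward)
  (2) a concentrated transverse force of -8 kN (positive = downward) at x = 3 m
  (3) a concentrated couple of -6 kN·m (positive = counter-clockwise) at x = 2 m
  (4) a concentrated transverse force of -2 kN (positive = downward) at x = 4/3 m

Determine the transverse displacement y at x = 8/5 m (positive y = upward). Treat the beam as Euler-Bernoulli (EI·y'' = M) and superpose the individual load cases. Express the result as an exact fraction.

Load 1 — triangular load w₀=10 kN/m (0→w₀ over full span):
  y_1 = -w₀x²(L-x)²(x+2L)/(120LEI) = -10·(8/5)²·(4-(8/5))²·((8/5)+2·4)/(120·4·10000) = -576/1953125 m
Load 2 — point force P=-8 kN at a=3 m (b=L-a=1):
  y_2 = -Pb²x²(3aL-(3a+b)x)/(6L³EI)  [x≤a] = -(-8)·1²·(8/5)²·(3·3·4-(3·3+1)·(8/5))/(6·4³·10000) = 1/9375 m
Load 3 — applied couple M₀=-6 kN·m at a=2 m (b=L-a=2):
  y_3 = (R_Ax³/6 - M_Ax²/2)/EI  [x≤a] with R_A=-9/4, M_A=-3/2 = ((-9/4)·(8/5)³/6 - (-3/2)·(8/5)²/2)/10000 = 3/78125 m
Load 4 — point force P=-2 kN at a=4/3 m (b=L-a=8/3):
  y_4 = -Pa²(L-x)²(3bL-(3b+a)(L-x))/(6L³EI)  [x>a] = -(-2)·(4/3)²·(4-(8/5))²·(3·(8/3)·4-(3·(8/3)+(4/3))·(4-(8/5)))/(6·4³·10000) = 4/78125 m
Superposition: y = Σ y_i = -578/5859375 m ≈ -0.000099 m

y(8/5) = -578/5859375 m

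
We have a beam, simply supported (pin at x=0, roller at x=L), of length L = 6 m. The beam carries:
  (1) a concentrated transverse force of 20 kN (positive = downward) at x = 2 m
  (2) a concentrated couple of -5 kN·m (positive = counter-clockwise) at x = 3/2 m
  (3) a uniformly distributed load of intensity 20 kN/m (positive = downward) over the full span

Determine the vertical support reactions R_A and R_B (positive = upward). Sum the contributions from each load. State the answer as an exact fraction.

Load 1 — point force P=20 kN at a=2 m (b=L-a=4):
  R_A = Pb/L = 20·4/6 = 40/3 kN
  R_B = Pa/L = 20·2/6 = 20/3 kN
Load 2 — applied couple M₀=-5 kN·m at a=3/2 m (b=L-a=9/2):
  R_A = M₀/L = (-5)/6 = -5/6 kN
  R_B = -M₀/L = -(-5)/6 = 5/6 kN
Load 3 — uniform load w=20 kN/m over full span:
  R_A = wL/2 = 20·6/2 = 60 kN
  R_B = wL/2 = 20·6/2 = 60 kN
Superposition: R_A = 145/2 kN, R_B = 135/2 kN

R_A = 145/2 kN, R_B = 135/2 kN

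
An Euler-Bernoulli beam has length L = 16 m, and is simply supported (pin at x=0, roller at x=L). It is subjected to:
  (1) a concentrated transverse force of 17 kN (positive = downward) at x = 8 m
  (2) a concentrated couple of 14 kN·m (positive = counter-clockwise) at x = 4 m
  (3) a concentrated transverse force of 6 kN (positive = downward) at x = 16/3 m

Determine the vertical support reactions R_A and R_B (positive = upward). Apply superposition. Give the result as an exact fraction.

Load 1 — point force P=17 kN at a=8 m (b=L-a=8):
  R_A = Pb/L = 17·8/16 = 17/2 kN
  R_B = Pa/L = 17·8/16 = 17/2 kN
Load 2 — applied couple M₀=14 kN·m at a=4 m (b=L-a=12):
  R_A = M₀/L = 14/16 = 7/8 kN
  R_B = -M₀/L = -14/16 = -7/8 kN
Load 3 — point force P=6 kN at a=16/3 m (b=L-a=32/3):
  R_A = Pb/L = 6·(32/3)/16 = 4 kN
  R_B = Pa/L = 6·(16/3)/16 = 2 kN
Superposition: R_A = 107/8 kN, R_B = 77/8 kN

R_A = 107/8 kN, R_B = 77/8 kN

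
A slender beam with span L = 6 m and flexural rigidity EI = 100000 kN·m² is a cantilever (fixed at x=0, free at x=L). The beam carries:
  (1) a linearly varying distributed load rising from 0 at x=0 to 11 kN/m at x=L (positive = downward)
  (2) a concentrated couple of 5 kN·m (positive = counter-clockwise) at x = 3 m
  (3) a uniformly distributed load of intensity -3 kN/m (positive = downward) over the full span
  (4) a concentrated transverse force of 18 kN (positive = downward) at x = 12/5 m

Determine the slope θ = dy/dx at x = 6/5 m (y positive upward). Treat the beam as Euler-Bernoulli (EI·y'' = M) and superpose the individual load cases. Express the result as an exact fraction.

θ(6/5) = -71859/62500000 rad

Load 1 — triangular load w₀=11 kN/m (0→w₀ over full span):
  θ_1 = (w₀Lx²/4-w₀L²x/3-w₀x⁴/(24L))/EI = (11·6·(6/5)²/4-11·6²·(6/5)/3-11·(6/5)⁴/(24·6))/100000 = -84249/62500000 rad
Load 2 — applied couple M₀=5 kN·m at a=3 m (b=L-a=3):
  θ_2 = M₀x/EI  [x≤a] = 5·(6/5)/100000 = 3/50000 rad
Load 3 — uniform load w=-3 kN/m over full span:
  θ_3 = -wx(x²-3Lx+3L²)/(6EI) = -(-3)·(6/5)·((6/5)²-3·6·(6/5)+3·6²)/(6·100000) = 1647/3125000 rad
Load 4 — point force P=18 kN at a=12/5 m (b=L-a=18/5):
  θ_4 = -Px(2a-x)/(2EI)  [x≤a] = -18·(6/5)·(2·(12/5)-(6/5))/(2·100000) = -243/625000 rad
Superposition: θ = Σ θ_i = -71859/62500000 rad ≈ -0.001150 rad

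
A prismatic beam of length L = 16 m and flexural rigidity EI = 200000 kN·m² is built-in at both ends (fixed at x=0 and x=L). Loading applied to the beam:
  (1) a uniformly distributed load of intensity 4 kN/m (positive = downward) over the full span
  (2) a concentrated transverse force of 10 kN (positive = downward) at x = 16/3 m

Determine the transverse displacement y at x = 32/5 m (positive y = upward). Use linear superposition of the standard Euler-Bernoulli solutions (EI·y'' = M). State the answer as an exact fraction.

y(32/5) = -7744/1953125 m

Load 1 — uniform load w=4 kN/m over full span:
  y_1 = -wx²(L-x)²/(24EI) = -4·(32/5)²·(16-(32/5))²/(24·200000) = -6144/1953125 m
Load 2 — point force P=10 kN at a=16/3 m (b=L-a=32/3):
  y_2 = -Pa²(L-x)²(3bL-(3b+a)(L-x))/(6L³EI)  [x>a] = -10·(16/3)²·(16-(32/5))²·(3·(32/3)·16-(3·(32/3)+(16/3))·(16-(32/5)))/(6·16³·200000) = -64/78125 m
Superposition: y = Σ y_i = -7744/1953125 m ≈ -0.003965 m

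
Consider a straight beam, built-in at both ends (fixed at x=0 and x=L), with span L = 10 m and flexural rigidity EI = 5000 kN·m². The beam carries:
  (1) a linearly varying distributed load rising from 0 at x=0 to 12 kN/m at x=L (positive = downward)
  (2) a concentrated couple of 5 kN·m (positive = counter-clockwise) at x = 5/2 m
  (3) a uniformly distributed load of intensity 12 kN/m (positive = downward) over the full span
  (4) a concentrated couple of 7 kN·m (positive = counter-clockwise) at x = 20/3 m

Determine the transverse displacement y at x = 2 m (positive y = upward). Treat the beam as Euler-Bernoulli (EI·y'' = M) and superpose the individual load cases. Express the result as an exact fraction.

y(2) = -333211/9000000 m

Load 1 — triangular load w₀=12 kN/m (0→w₀ over full span):
  y_1 = -w₀x²(L-x)²(x+2L)/(120LEI) = -12·2²·(10-2)²·(2+2·10)/(120·10·5000) = -176/15625 m
Load 2 — applied couple M₀=5 kN·m at a=5/2 m (b=L-a=15/2):
  y_2 = (R_Ax³/6 - M_Ax²/2)/EI  [x≤a] with R_A=9/16, M_A=-15/16 = ((9/16)·2³/6 - (-15/16)·2²/2)/5000 = 21/40000 m
Load 3 — uniform load w=12 kN/m over full span:
  y_3 = -wx²(L-x)²/(24EI) = -12·2²·(10-2)²/(24·5000) = -16/625 m
Load 4 — applied couple M₀=7 kN·m at a=20/3 m (b=L-a=10/3):
  y_4 = (R_Ax³/6 - M_Ax²/2)/EI  [x≤a] with R_A=14/15, M_A=7/3 = ((14/15)·2³/6 - (7/3)·2²/2)/5000 = -77/112500 m
Superposition: y = Σ y_i = -333211/9000000 m ≈ -0.037023 m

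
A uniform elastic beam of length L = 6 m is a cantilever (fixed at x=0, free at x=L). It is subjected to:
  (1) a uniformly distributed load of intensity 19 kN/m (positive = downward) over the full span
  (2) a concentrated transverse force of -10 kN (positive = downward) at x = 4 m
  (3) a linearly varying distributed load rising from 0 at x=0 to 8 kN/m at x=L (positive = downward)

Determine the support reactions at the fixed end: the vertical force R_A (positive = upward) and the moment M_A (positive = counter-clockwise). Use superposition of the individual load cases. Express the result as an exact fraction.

Load 1 — uniform load w=19 kN/m over full span:
  R_A = wL = 19·6 = 114 kN
  M_A = wL²/2 = 19·6²/2 = 342 kN·m
Load 2 — point force P=-10 kN at a=4 m (b=L-a=2):
  R_A = P = (-10) = -10 kN
  M_A = Pa = (-10)·4 = -40 kN·m
Load 3 — triangular load w₀=8 kN/m (0→w₀ over full span):
  R_A = w₀L/2 = 8·6/2 = 24 kN
  M_A = w₀L²/3 = 8·6²/3 = 96 kN·m
Superposition: R_A = 128 kN, M_A = 398 kN·m

R_A = 128 kN, M_A = 398 kN·m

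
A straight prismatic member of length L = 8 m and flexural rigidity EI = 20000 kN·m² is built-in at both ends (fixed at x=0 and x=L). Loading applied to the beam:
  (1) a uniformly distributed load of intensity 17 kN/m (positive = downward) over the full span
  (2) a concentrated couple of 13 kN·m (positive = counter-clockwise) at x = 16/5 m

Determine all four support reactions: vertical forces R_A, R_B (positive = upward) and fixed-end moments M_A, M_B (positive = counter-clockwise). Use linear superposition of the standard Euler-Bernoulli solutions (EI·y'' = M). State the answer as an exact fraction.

R_A = 3517/50 kN, M_A = 6917/75 kN·m, R_B = 3283/50 kN, M_B = -6488/75 kN·m

Load 1 — uniform load w=17 kN/m over full span:
  R_A = wL/2 = 17·8/2 = 68 kN
  M_A = wL²/12 = 17·8²/12 = 272/3 kN·m
  R_B = wL/2 = 17·8/2 = 68 kN
  M_B = -wL²/12 = -17·8²/12 = -272/3 kN·m
Load 2 — applied couple M₀=13 kN·m at a=16/5 m (b=L-a=24/5):
  R_A = 6M₀ab/L³ = 6·13·(16/5)·(24/5)/8³ = 117/50 kN
  M_A = M₀b(2a-b)/L² = 13·(24/5)·(2·(16/5)-(24/5))/8² = 39/25 kN·m
  R_B = -6M₀ab/L³ = -6·13·(16/5)·(24/5)/8³ = -117/50 kN
  M_B = M₀a(2b-a)/L² = 13·(16/5)·(2·(24/5)-(16/5))/8² = 104/25 kN·m
Superposition: R_A = 3517/50 kN, M_A = 6917/75 kN·m, R_B = 3283/50 kN, M_B = -6488/75 kN·m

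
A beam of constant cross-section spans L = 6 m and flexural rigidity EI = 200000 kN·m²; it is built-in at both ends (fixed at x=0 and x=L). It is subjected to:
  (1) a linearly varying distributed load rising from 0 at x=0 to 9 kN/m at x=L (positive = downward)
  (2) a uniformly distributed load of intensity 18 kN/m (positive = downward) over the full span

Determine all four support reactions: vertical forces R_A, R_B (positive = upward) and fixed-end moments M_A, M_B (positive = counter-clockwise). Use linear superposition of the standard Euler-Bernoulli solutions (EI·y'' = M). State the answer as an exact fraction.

Load 1 — triangular load w₀=9 kN/m (0→w₀ over full span):
  R_A = 3w₀L/20 = 3·9·6/20 = 81/10 kN
  M_A = w₀L²/30 = 9·6²/30 = 54/5 kN·m
  R_B = 7w₀L/20 = 7·9·6/20 = 189/10 kN
  M_B = -w₀L²/20 = -9·6²/20 = -81/5 kN·m
Load 2 — uniform load w=18 kN/m over full span:
  R_A = wL/2 = 18·6/2 = 54 kN
  M_A = wL²/12 = 18·6²/12 = 54 kN·m
  R_B = wL/2 = 18·6/2 = 54 kN
  M_B = -wL²/12 = -18·6²/12 = -54 kN·m
Superposition: R_A = 621/10 kN, M_A = 324/5 kN·m, R_B = 729/10 kN, M_B = -351/5 kN·m

R_A = 621/10 kN, M_A = 324/5 kN·m, R_B = 729/10 kN, M_B = -351/5 kN·m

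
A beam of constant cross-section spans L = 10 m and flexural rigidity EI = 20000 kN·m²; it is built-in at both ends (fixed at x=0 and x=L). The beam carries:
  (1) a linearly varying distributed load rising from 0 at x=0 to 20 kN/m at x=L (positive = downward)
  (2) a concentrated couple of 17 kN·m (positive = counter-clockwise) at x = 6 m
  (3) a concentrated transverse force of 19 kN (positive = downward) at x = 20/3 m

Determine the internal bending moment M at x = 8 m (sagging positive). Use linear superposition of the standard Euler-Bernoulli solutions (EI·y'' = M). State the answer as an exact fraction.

Load 1 — triangular load w₀=20 kN/m (0→w₀ over full span):
  M_1 = 3w₀Lx/20 - w₀L²/30 - w₀x³/(6L) = 3·20·10·8/20 - 20·10²/30 - 20·8³/(6·10) = 8/3 kN·m
Load 2 — applied couple M₀=17 kN·m at a=6 m (b=L-a=4):
  M_2 = R_Ax - M_A - M₀  [x>a] with R_A=306/125, M_A=136/25 = (306/125)·8 - (136/25) - 17 = -357/125 kN·m
Load 3 — point force P=19 kN at a=20/3 m (b=L-a=10/3):
  M_3 = Pa²(a+3b)(L-x)/L³ - Pa²b/L²  [x>a] = 19·(20/3)²·((20/3)+3·(10/3))·(10-8)/10³ - 19·(20/3)²·(10/3)/10² = 0 kN·m
Superposition: M = Σ M_i = -71/375 kN·m ≈ -0.189333 kN·m

M(8) = -71/375 kN·m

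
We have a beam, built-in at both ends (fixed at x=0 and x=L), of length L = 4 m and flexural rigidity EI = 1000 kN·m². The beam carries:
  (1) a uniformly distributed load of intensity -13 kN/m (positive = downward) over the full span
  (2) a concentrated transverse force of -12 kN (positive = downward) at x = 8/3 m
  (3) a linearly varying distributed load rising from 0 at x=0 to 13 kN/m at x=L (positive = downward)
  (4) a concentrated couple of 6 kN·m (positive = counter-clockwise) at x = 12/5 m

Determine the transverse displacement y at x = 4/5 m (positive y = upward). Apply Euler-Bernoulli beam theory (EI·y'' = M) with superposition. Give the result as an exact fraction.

y(4/5) = 128152/52734375 m

Load 1 — uniform load w=-13 kN/m over full span:
  y_1 = -wx²(L-x)²/(24EI) = -(-13)·(4/5)²·(4-(4/5))²/(24·1000) = 832/234375 m
Load 2 — point force P=-12 kN at a=8/3 m (b=L-a=4/3):
  y_2 = -Pb²x²(3aL-(3a+b)x)/(6L³EI)  [x≤a] = -(-12)·(4/3)²·(4/5)²·(3·(8/3)·4-(3·(8/3)+(4/3))·(4/5))/(6·4³·1000) = 368/421875 m
Load 3 — triangular load w₀=13 kN/m (0→w₀ over full span):
  y_3 = -w₀x²(L-x)²(x+2L)/(120LEI) = -13·(4/5)²·(4-(4/5))²·((4/5)+2·4)/(120·4·1000) = -9152/5859375 m
Load 4 — applied couple M₀=6 kN·m at a=12/5 m (b=L-a=8/5):
  y_4 = (R_Ax³/6 - M_Ax²/2)/EI  [x≤a] with R_A=54/25, M_A=48/25 = ((54/25)·(4/5)³/6 - (48/25)·(4/5)²/2)/1000 = -168/390625 m
Superposition: y = Σ y_i = 128152/52734375 m ≈ 0.002430 m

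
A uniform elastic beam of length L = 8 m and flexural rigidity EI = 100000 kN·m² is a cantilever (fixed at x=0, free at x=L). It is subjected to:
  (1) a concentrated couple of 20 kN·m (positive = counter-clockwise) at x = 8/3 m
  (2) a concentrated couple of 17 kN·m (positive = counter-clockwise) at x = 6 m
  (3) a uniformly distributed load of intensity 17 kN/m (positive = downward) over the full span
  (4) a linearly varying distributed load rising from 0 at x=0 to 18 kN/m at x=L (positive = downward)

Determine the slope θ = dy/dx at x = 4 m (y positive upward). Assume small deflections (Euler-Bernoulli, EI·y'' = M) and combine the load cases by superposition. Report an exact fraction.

θ(4) = -533/25000 rad

Load 1 — applied couple M₀=20 kN·m at a=8/3 m (b=L-a=16/3):
  θ_1 = M₀a/EI  [x>a] = 20·(8/3)/100000 = 1/1875 rad
Load 2 — applied couple M₀=17 kN·m at a=6 m (b=L-a=2):
  θ_2 = M₀x/EI  [x≤a] = 17·4/100000 = 17/25000 rad
Load 3 — uniform load w=17 kN/m over full span:
  θ_3 = -wx(x²-3Lx+3L²)/(6EI) = -17·4·(4²-3·8·4+3·8²)/(6·100000) = -119/9375 rad
Load 4 — triangular load w₀=18 kN/m (0→w₀ over full span):
  θ_4 = (w₀Lx²/4-w₀L²x/3-w₀x⁴/(24L))/EI = (18·8·4²/4-18·8²·4/3-18·4⁴/(24·8))/100000 = -123/12500 rad
Superposition: θ = Σ θ_i = -533/25000 rad ≈ -0.021320 rad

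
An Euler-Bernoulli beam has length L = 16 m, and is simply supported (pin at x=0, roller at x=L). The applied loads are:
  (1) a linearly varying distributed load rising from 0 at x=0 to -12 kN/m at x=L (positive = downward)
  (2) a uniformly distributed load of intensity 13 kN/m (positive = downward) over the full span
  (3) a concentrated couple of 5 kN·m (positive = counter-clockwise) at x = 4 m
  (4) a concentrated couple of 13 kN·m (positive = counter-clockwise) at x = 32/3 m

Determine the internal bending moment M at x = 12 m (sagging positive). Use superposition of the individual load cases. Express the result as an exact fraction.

Load 1 — triangular load w₀=-12 kN/m (0→w₀ over full span):
  M_1 = w₀Lx/6 - w₀x³/(6L) = (-12)·16·12/6 - (-12)·12³/(6·16) = -168 kN·m
Load 2 — uniform load w=13 kN/m over full span:
  M_2 = wx(L-x)/2 = 13·12·(16-12)/2 = 312 kN·m
Load 3 — applied couple M₀=5 kN·m at a=4 m (b=L-a=12):
  M_3 = M₀x/L - M₀  [x>a] = 5·12/16 - 5 = -5/4 kN·m
Load 4 — applied couple M₀=13 kN·m at a=32/3 m (b=L-a=16/3):
  M_4 = M₀x/L - M₀  [x>a] = 13·12/16 - 13 = -13/4 kN·m
Superposition: M = Σ M_i = 279/2 kN·m ≈ 139.500000 kN·m

M(12) = 279/2 kN·m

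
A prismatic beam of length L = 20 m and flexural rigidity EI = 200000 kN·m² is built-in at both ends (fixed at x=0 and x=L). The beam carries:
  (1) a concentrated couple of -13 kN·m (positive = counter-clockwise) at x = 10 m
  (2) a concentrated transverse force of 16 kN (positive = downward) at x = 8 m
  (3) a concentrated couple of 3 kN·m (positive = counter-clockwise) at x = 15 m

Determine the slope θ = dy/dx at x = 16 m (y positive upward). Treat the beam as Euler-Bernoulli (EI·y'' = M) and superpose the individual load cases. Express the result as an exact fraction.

θ(16) = 2707/6250000 rad

Load 1 — applied couple M₀=-13 kN·m at a=10 m (b=L-a=10):
  θ_1 = (R_Ax²/2 - M_Ax - M₀(x-a))/EI  [x>a] with R_A=-39/40, M_A=-13/4 = ((-39/40)·16²/2 - (-13/4)·16 - (-13)·(16-10))/200000 = 13/500000 rad
Load 2 — point force P=16 kN at a=8 m (b=L-a=12):
  θ_2 = Pa²(L-x)(2bL-(3b+a)(L-x))/(2L³EI)  [x>a] = 16·8²·(20-16)·(2·12·20-(3·12+8)·(20-16))/(2·20³·200000) = 152/390625 rad
Load 3 — applied couple M₀=3 kN·m at a=15 m (b=L-a=5):
  θ_3 = (R_Ax²/2 - M_Ax - M₀(x-a))/EI  [x>a] with R_A=27/160, M_A=15/16 = ((27/160)·16²/2 - (15/16)·16 - 3·(16-15))/200000 = 9/500000 rad
Superposition: θ = Σ θ_i = 2707/6250000 rad ≈ 0.000433 rad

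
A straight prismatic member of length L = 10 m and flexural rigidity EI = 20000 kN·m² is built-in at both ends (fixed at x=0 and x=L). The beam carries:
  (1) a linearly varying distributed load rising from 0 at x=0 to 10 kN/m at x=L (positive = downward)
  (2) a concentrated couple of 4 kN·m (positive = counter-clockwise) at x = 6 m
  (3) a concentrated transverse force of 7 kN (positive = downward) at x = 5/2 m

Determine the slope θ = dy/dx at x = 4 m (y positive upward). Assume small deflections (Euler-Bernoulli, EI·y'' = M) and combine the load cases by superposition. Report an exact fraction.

θ(4) = -383/312500 rad

Load 1 — triangular load w₀=10 kN/m (0→w₀ over full span):
  θ_1 = -w₀(2x(L-x)(L-2x)(x+2L)+x²(L-x)²)/(120LEI) = -10·(2·4·(10-4)·(10-2·4)·(4+2·10)+4²·(10-4)²)/(120·10·20000) = -3/2500 rad
Load 2 — applied couple M₀=4 kN·m at a=6 m (b=L-a=4):
  θ_2 = (R_Ax²/2 - M_Ax)/EI  [x≤a] with R_A=72/125, M_A=32/25 = ((72/125)·4²/2 - (32/25)·4)/20000 = -2/78125 rad
Load 3 — point force P=7 kN at a=5/2 m (b=L-a=15/2):
  θ_3 = Pa²(L-x)(2bL-(3b+a)(L-x))/(2L³EI)  [x>a] = 7·(5/2)²·(10-4)·(2·(15/2)·10-(3·(15/2)+(5/2))·(10-4))/(2·10³·20000) = 0 rad
Superposition: θ = Σ θ_i = -383/312500 rad ≈ -0.001226 rad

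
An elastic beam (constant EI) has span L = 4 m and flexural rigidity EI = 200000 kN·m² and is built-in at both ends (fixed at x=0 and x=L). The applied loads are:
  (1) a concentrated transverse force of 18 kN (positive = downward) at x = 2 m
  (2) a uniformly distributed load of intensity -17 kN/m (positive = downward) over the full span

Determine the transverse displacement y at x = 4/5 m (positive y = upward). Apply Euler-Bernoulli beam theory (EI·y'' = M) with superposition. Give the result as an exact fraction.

y(4/5) = 593/46875000 m

Load 1 — point force P=18 kN at a=2 m (b=L-a=2):
  y_1 = -Pb²x²(3aL-(3a+b)x)/(6L³EI)  [x≤a] = -18·2²·(4/5)²·(3·2·4-(3·2+2)·(4/5))/(6·4³·200000) = -33/3125000 m
Load 2 — uniform load w=-17 kN/m over full span:
  y_2 = -wx²(L-x)²/(24EI) = -(-17)·(4/5)²·(4-(4/5))²/(24·200000) = 136/5859375 m
Superposition: y = Σ y_i = 593/46875000 m ≈ 0.000013 m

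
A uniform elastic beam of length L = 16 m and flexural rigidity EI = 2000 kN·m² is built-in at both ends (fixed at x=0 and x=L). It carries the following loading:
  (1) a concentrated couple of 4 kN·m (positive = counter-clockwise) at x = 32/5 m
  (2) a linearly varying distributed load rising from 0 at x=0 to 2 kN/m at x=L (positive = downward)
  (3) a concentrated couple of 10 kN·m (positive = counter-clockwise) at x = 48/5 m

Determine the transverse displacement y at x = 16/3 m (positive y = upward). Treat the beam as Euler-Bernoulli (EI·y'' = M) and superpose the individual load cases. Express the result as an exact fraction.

y(16/3) = -166688/2278125 m

Load 1 — applied couple M₀=4 kN·m at a=32/5 m (b=L-a=48/5):
  y_1 = (R_Ax³/6 - M_Ax²/2)/EI  [x≤a] with R_A=9/25, M_A=12/25 = ((9/25)·(16/3)³/6 - (12/25)·(16/3)²/2)/2000 = 32/28125 m
Load 2 — triangular load w₀=2 kN/m (0→w₀ over full span):
  y_2 = -w₀x²(L-x)²(x+2L)/(120LEI) = -2·(16/3)²·(16-(16/3))²·((16/3)+2·16)/(120·16·2000) = -28672/455625 m
Load 3 — applied couple M₀=10 kN·m at a=48/5 m (b=L-a=32/5):
  y_3 = (R_Ax³/6 - M_Ax²/2)/EI  [x≤a] with R_A=9/10, M_A=16/5 = ((9/10)·(16/3)³/6 - (16/5)·(16/3)²/2)/2000 = -64/5625 m
Superposition: y = Σ y_i = -166688/2278125 m ≈ -0.073169 m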